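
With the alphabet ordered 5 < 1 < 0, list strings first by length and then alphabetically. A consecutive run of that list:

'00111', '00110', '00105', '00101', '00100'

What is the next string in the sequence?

Treat 00100 as a base-3 numeral over the given alphabet and add one, carrying through any trailing 0's.

00055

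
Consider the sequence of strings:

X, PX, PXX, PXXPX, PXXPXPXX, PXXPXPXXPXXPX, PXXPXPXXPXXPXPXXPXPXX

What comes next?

PXXPXPXXPXXPXPXXPXPXXPXXPXPXXPXXPX

This is a Fibonacci-style word recurrence s(k) = s(k−1)·s(k−2): e.g. PX·X = PXX.
So term 8 is PXXPXPXXPXXPXPXXPXPXX·PXXPXPXXPXXPX.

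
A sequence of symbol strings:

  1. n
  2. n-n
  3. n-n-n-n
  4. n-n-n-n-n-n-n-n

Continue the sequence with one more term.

n-n-n-n-n-n-n-n-n-n-n-n-n-n-n-n

Each string is two copies of the previous one joined by '-'.
One more doubling of n-n-n-n-n-n-n-n gives the answer.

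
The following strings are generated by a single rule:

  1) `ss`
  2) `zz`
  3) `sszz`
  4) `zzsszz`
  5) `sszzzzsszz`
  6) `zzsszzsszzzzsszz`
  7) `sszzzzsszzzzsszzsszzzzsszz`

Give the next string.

zzsszzsszzzzsszzsszzzzsszzzzsszzsszzzzsszz

This is a Fibonacci-style word recurrence s(k) = s(k−2)·s(k−1): e.g. ss·zz = sszz.
So term 8 is zzsszzsszzzzsszz·sszzzzsszzzzsszzsszzzzsszz.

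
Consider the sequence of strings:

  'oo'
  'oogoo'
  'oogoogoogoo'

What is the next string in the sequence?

Each string is two copies of the previous one joined by 'g'.
Doubling oogoogoogoo with 'g' between the halves:

oogoogoogoogoogoogoogoo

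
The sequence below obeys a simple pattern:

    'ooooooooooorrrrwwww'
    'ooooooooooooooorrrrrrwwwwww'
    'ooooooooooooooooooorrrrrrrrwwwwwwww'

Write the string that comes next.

The n-th term is 4n+3 o's then 2n r's then 2n w's, where the shown terms are n = 2, 3, 4.
At n = 5 the blocks have lengths 23, 10, 10.

ooooooooooooooooooooooorrrrrrrrrrwwwwwwwwww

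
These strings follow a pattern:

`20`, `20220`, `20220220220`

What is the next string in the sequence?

s(k+1) = s(k)·2·s(k) — each term doubles the last with '2' between the halves.
One more doubling of 20220220220 gives the answer.

20220220220220220220220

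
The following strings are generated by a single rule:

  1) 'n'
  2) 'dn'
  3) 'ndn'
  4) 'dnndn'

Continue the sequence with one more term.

From term 3 onward, concatenate the second-to-last term with the last: n·dn = ndn, dn·ndn = dnndn, …
So term 5 is ndn·dnndn.

ndndnndn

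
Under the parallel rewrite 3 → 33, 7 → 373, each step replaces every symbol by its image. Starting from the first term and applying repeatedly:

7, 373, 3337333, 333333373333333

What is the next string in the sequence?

φ(333333373333333) expands symbol-by-symbol to 33 33 33 33 33 33 33 373 33 33 33 33 33 33 33; joining the 15 pieces gives the next term.

3333333333333337333333333333333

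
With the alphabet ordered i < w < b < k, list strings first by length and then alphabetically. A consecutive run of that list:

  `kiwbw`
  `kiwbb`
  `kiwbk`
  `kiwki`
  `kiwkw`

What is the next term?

The successor of kiwkw increments the rightmost position that isn't already k and resets every position after it to i.

kiwkb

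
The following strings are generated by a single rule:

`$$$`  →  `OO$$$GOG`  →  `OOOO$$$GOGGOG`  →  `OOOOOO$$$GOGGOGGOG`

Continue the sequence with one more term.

Every step adds OO to the front and GOG to the end of the previous string.
Applying this once more to OOOOOO$$$GOGGOGGOG:

OOOOOOOO$$$GOGGOGGOGGOG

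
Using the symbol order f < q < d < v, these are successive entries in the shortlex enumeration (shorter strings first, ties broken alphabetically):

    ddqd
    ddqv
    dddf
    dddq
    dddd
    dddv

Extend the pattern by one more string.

ddvf

Treat dddv as a base-4 numeral over the given alphabet and add one, carrying through any trailing v's.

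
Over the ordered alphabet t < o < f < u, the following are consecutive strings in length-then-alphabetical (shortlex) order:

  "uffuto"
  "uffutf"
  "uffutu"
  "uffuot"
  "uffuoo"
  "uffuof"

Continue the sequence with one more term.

uffuou

Find the rightmost character of uffuof below u, bump it to the next letter, and reset everything to its right to t.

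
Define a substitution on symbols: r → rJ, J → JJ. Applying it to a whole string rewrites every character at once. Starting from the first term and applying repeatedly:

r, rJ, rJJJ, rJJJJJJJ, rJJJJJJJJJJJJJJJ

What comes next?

rJJJJJJJJJJJJJJJJJJJJJJJJJJJJJJJ

Applying the rule to each of the 16 symbols of rJJJJJJJJJJJJJJJ gives the pieces rJ JJ JJ JJ JJ JJ JJ JJ JJ JJ JJ JJ JJ JJ JJ JJ, which concatenate to the answer.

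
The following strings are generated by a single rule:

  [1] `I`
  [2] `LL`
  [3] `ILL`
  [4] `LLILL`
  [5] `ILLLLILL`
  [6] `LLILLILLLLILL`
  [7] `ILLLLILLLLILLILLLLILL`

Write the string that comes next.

From term 3 onward, concatenate the second-to-last term with the last: I·LL = ILL, LL·ILL = LLILL, …
The next term joins LLILLILLLLILL and ILLLLILLLLILLILLLLILL.

LLILLILLLLILLILLLLILLLLILLILLLLILL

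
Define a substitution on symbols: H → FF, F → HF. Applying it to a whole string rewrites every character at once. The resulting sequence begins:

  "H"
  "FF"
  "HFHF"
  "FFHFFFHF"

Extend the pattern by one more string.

HFHFFFHFHFHFFFHF

Apply φ to FFHFFFHF symbol by symbol: F→HF, F→HF, H→FF, F→HF, F→HF, F→HF, H→FF, F→HF; joined: HF HF FF HF HF HF FF HF.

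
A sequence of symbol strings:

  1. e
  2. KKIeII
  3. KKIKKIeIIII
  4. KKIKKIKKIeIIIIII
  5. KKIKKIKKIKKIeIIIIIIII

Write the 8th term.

Every step adds KKI to the front and II to the end of the previous string.
From KKIKKIKKIKKIeIIIIIIII, 3 further steps: KKIKKIKKIKKIeIIIIIIII → KKIKKIKKIKKIKKIeIIIIIIIIII → KKIKKIKKIKKIKKIKKIeIIIIIIIIIIII → (answer).

KKIKKIKKIKKIKKIKKIKKIeIIIIIIIIIIIIII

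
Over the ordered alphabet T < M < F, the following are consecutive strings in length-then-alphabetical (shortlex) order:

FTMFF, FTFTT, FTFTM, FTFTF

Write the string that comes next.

FTFMT

Treat FTFTF as a base-3 numeral over the given alphabet and add one, carrying through any trailing F's.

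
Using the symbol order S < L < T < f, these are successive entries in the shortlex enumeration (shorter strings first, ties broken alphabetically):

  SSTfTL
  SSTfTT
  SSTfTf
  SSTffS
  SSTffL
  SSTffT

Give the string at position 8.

Advancing 2 positions from SSTffT through SSTffT → SSTfff reaches term 8.

SSfSSS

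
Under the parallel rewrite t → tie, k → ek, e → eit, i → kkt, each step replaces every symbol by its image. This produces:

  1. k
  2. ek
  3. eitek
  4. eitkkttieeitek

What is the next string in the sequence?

Rewriting the 14 symbols of eitkkttieeitek one by one yields eit kkt tie ek ek tie tie kkt eit eit kkt tie eit ek; concatenated:

eitkkttieekektietiekkteiteitkkttieeitek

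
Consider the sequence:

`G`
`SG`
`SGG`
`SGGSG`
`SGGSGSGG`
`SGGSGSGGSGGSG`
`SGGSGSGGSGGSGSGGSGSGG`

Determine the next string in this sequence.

From term 3 onward, concatenate the last term with the second-to-last: SG·G = SGG, SGG·SG = SGGSG, …
Continuing: SGGSGSGGSGGSGSGGSGSGG · SGGSGSGGSGGSG gives term 8.

SGGSGSGGSGGSGSGGSGSGGSGGSGSGGSGGSG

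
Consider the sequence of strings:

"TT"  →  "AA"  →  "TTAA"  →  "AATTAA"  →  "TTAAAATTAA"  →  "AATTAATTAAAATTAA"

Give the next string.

Each term (from the third on) is the two preceding terms concatenated in order: term 3 = TT·AA = TTAA.
Continuing: TTAAAATTAA · AATTAATTAAAATTAA gives term 7.

TTAAAATTAAAATTAATTAAAATTAA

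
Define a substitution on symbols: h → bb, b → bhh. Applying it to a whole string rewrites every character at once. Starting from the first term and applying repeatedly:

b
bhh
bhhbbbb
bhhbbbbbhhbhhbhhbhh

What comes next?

Replace each of the 19 characters of bhhbbbbbhhbhhbhhbhh in place — bhh bb bb bhh bhh bhh bhh bhh bb bb bhh bb bb bhh bb bb bhh bb bb — and concatenate.

bhhbbbbbhhbhhbhhbhhbhhbbbbbhhbbbbbhhbbbbbhhbbbb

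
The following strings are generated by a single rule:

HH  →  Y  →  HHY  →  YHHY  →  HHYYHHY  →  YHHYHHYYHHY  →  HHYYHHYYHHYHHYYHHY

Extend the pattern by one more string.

This is a Fibonacci-style word recurrence s(k) = s(k−2)·s(k−1): e.g. HH·Y = HHY.
Continuing: YHHYHHYYHHY · HHYYHHYYHHYHHYYHHY gives term 8.

YHHYHHYYHHYHHYYHHYYHHYHHYYHHY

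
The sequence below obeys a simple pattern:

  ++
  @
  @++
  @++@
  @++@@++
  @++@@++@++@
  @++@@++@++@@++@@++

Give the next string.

@++@@++@++@@++@@++@++@@++@++@

Each term (from the third on) is the previous term followed by the one before it: term 3 = @·++ = @++.
So term 8 is @++@@++@++@@++@@++·@++@@++@++@.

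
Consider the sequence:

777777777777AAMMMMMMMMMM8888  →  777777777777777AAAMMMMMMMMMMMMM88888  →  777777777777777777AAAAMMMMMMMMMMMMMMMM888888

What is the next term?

Reading off run lengths: 7 runs 12, 15, 18; A runs 2, 3, 4; M runs 10, 13, 16; 8 runs 4, 5, 6 — each is linear in n, where the shown terms are n = 3, 4, 5.
For the next term, n = 6, so the run lengths are 21, 5, 19, 7.

777777777777777777777AAAAAMMMMMMMMMMMMMMMMMMM8888888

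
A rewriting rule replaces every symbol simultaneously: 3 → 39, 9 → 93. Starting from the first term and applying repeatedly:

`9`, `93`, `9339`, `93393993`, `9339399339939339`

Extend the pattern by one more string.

93393993399393393993933993393993

Applying the rule to each of the 16 symbols of 9339399339939339 gives the pieces 93 39 39 93 39 93 93 39 39 93 93 39 93 39 39 93, which concatenate to the answer.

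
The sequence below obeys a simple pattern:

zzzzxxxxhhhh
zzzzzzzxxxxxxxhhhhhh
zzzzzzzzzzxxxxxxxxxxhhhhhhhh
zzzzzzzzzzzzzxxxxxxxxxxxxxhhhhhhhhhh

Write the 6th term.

Each string has the form z^{3n+1} x^{3n+1} h^{2n+2} (n = 1, 2, …).
At n = 6 the blocks have lengths 19, 19, 14.

zzzzzzzzzzzzzzzzzzzxxxxxxxxxxxxxxxxxxxhhhhhhhhhhhhhh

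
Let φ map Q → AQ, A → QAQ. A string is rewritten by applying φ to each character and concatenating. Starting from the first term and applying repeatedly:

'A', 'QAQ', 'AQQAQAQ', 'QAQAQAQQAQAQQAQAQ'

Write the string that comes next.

Rewriting the 17 symbols of QAQAQAQQAQAQQAQAQ one by one yields AQ QAQ AQ QAQ AQ QAQ AQ AQ QAQ AQ QAQ AQ AQ QAQ AQ QAQ AQ; concatenated:

AQQAQAQQAQAQQAQAQAQQAQAQQAQAQAQQAQAQQAQAQ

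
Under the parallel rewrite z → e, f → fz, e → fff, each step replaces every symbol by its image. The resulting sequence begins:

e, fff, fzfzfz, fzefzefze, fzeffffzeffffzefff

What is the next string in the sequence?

fzeffffzfzfzfzeffffzfzfzfzeffffzfzfz

Replace each of the 18 characters of fzeffffzeffffzefff in place — fz e fff fz fz fz fz e fff fz fz fz fz e fff fz fz fz — and concatenate.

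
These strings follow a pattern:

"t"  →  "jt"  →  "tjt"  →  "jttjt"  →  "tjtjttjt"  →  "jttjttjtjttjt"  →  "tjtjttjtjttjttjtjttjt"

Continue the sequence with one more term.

Each term (from the third on) is the two preceding terms concatenated in order: term 3 = t·jt = tjt.
Continuing: jttjttjtjttjt · tjtjttjtjttjttjtjttjt gives term 8.

jttjttjtjttjttjtjttjtjttjttjtjttjt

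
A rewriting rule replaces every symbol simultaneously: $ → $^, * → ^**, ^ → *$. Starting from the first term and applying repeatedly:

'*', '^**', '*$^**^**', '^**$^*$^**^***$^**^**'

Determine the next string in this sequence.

*$^**^**$^*$^**$^*$^**^***$^**^**^**$^*$^**^***$^**^**

Applying the rule to each of the 21 symbols of ^**$^*$^**^***$^**^** gives the pieces *$ ^** ^** $^ *$ ^** $^ *$ ^** ^** *$ ^** ^** ^** $^ *$ ^** ^** *$ ^** ^**, which concatenate to the answer.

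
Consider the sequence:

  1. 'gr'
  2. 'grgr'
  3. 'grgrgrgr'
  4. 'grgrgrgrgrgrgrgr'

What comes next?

Every step duplicates the string.
Doubling grgrgrgrgrgrgrgr:

grgrgrgrgrgrgrgrgrgrgrgrgrgrgrgr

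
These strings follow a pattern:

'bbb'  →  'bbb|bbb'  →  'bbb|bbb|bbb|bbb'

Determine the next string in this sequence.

Every step duplicates the string with '|' between the halves.
So the next term is two copies of bbb|bbb|bbb|bbb with '|' between the halves.

bbb|bbb|bbb|bbb|bbb|bbb|bbb|bbb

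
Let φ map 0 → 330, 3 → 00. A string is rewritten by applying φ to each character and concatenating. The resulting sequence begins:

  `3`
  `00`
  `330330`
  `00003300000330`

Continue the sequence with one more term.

33033033033000003303303303303300000330

Applying the rule to each of the 14 symbols of 00003300000330 gives the pieces 330 330 330 330 00 00 330 330 330 330 330 00 00 330, which concatenate to the answer.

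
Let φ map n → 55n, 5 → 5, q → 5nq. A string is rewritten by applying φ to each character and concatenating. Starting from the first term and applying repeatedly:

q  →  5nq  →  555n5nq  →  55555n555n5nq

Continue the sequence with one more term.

Rewriting the 13 symbols of 55555n555n5nq one by one yields 5 5 5 5 5 55n 5 5 5 55n 5 55n 5nq; concatenated:

5555555n55555n555n5nq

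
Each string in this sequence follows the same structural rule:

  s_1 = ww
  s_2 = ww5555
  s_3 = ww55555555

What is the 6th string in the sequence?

ww55555555555555555555

Each term is the previous one with 5555 appended.
From ww55555555, 3 further steps: ww55555555 → ww555555555555 → ww5555555555555555 → (answer).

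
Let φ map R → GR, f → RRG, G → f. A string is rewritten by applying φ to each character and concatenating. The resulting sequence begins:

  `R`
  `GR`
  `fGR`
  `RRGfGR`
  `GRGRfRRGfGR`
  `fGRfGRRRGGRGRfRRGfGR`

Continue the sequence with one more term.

Rewriting the 20 symbols of fGRfGRRRGGRGRfRRGfGR one by one yields RRG f GR RRG f GR GR GR f f GR f GR RRG GR GR f RRG f GR; concatenated:

RRGfGRRRGfGRGRGRffGRfGRRRGGRGRfRRGfGR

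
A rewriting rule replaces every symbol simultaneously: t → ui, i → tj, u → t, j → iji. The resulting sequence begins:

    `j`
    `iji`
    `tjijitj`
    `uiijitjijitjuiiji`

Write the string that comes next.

ttjtjijitjuiijitjijitjuiijittjtjijitj

φ(uiijitjijitjuiiji) expands symbol-by-symbol to t tj tj iji tj ui iji tj iji tj ui iji t tj tj iji tj; joining the 17 pieces gives the next term.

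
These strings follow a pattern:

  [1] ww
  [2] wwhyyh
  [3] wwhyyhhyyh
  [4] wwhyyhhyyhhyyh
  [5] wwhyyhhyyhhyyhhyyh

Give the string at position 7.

Each term is the previous one with hyyh appended.
From wwhyyhhyyhhyyhhyyh, 2 further steps: wwhyyhhyyhhyyhhyyh → wwhyyhhyyhhyyhhyyhhyyh → (answer).

wwhyyhhyyhhyyhhyyhhyyhhyyh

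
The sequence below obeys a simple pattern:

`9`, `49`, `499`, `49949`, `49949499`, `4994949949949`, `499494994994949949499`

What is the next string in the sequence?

This is a Fibonacci-style word recurrence s(k) = s(k−1)·s(k−2): e.g. 49·9 = 499.
So term 8 is 499494994994949949499·4994949949949.

4994949949949499494994994949949949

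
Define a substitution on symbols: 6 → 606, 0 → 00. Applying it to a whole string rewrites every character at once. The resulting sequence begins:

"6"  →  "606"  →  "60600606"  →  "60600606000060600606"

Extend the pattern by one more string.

Applying the rule to each of the 20 symbols of 60600606000060600606 gives the pieces 606 00 606 00 00 606 00 606 00 00 00 00 606 00 606 00 00 606 00 606, which concatenate to the answer.

606006060000606006060000000060600606000060600606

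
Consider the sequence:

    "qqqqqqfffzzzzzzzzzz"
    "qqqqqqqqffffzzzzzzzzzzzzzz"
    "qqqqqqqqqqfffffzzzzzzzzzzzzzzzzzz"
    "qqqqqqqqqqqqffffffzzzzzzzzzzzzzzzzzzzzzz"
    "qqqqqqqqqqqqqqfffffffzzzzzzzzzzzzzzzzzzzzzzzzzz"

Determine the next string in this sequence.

qqqqqqqqqqqqqqqqffffffffzzzzzzzzzzzzzzzzzzzzzzzzzzzzzz

Reading off run lengths: q runs 6, 8, 10, 12, 14; f runs 3, 4, 5, 6, 7; z runs 10, 14, 18, 22, 26 — each is linear in n, where the shown terms are n = 3, 4, 5, 6, 7.
For the next term, n = 8, so the run lengths are 16, 8, 30.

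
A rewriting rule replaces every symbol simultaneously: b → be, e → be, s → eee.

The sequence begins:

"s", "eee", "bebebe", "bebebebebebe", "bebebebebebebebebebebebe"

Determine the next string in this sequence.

bebebebebebebebebebebebebebebebebebebebebebebebe

Applying the rule to each of the 24 symbols of bebebebebebebebebebebebe gives the pieces be be be be be be be be be be be be be be be be be be be be be be be be, which concatenate to the answer.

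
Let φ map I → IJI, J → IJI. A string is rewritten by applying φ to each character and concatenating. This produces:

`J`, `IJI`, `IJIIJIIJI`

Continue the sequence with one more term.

IJIIJIIJIIJIIJIIJIIJIIJIIJI

Apply φ to IJIIJIIJI symbol by symbol: I→IJI, J→IJI, I→IJI, I→IJI, J→IJI, I→IJI, I→IJI, J→IJI, I→IJI; joined: IJI IJI IJI IJI IJI IJI IJI IJI IJI.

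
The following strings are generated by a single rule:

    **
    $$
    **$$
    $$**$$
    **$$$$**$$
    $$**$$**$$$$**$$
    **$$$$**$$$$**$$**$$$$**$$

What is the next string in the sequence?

This is a Fibonacci-style word recurrence s(k) = s(k−2)·s(k−1): e.g. **·$$ = **$$.
So term 8 is $$**$$**$$$$**$$·**$$$$**$$$$**$$**$$$$**$$.

$$**$$**$$$$**$$**$$$$**$$$$**$$**$$$$**$$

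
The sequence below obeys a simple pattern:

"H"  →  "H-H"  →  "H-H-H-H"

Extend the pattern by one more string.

Every step duplicates the string with '-' between the halves.
Doubling H-H-H-H with '-' between the halves:

H-H-H-H-H-H-H-H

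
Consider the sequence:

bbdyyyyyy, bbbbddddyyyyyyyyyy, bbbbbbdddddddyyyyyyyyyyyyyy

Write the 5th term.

bbbbbbbbbbdddddddddddddyyyyyyyyyyyyyyyyyyyyyy

Reading off run lengths: b runs 2, 4, 6; d runs 1, 4, 7; y runs 6, 10, 14 — each is linear in n (n = 1, 2, …).
For term 5, n = 5, so the run lengths are 10, 13, 22.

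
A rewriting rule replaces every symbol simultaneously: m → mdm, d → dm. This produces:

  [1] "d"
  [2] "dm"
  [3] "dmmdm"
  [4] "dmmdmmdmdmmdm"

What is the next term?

φ(dmmdmmdmdmmdm) expands symbol-by-symbol to dm mdm mdm dm mdm mdm dm mdm dm mdm mdm dm mdm; joining the 13 pieces gives the next term.

dmmdmmdmdmmdmmdmdmmdmdmmdmmdmdmmdm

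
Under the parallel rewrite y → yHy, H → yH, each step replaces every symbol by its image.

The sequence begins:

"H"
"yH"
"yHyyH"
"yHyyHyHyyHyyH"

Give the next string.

yHyyHyHyyHyyHyHyyHyHyyHyyHyHyyHyyH

Applying the rule to each of the 13 symbols of yHyyHyHyyHyyH gives the pieces yHy yH yHy yHy yH yHy yH yHy yHy yH yHy yHy yH, which concatenate to the answer.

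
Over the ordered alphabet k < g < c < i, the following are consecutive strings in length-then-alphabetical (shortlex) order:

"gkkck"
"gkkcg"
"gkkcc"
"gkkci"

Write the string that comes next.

Find the rightmost character of gkkci below i, bump it to the next letter, and reset everything to its right to k.

gkkik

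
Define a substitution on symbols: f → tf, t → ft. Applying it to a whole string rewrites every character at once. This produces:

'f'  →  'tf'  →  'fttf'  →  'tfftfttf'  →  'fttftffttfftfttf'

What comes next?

tfftfttffttftfftfttftffttfftfttf

φ(fttftffttfftfttf) expands symbol-by-symbol to tf ft ft tf ft tf tf ft ft tf tf ft tf ft ft tf; joining the 16 pieces gives the next term.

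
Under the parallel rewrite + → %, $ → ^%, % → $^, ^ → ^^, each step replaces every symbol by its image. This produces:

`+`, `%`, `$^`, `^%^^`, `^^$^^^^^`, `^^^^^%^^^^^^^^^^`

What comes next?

Rewriting the 16 symbols of ^^^^^%^^^^^^^^^^ one by one yields ^^ ^^ ^^ ^^ ^^ $^ ^^ ^^ ^^ ^^ ^^ ^^ ^^ ^^ ^^ ^^; concatenated:

^^^^^^^^^^$^^^^^^^^^^^^^^^^^^^^^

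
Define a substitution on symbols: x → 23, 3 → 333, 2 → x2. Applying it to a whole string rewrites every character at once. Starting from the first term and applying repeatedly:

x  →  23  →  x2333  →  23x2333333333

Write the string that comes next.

x233323x2333333333333333333333333333

Replace each of the 13 characters of 23x2333333333 in place — x2 333 23 x2 333 333 333 333 333 333 333 333 333 — and concatenate.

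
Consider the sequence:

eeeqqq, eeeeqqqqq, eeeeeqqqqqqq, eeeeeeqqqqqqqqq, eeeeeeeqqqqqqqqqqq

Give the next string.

The n-th term is n+1 e's then 2n-1 q's, where the shown terms are n = 2, 3, 4, 5, 6.
At n = 7 the blocks have lengths 8, 13.

eeeeeeeeqqqqqqqqqqqqq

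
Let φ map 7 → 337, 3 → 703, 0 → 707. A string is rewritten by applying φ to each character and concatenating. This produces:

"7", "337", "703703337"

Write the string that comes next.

337707703337707703703703337

Rewriting each symbol of 703703337: 7→337, 0→707, 3→703, 7→337, 0→707, 3→703, 3→703, 3→703, 7→337, which concatenates to 337 707 703 337 707 703 703 703 337.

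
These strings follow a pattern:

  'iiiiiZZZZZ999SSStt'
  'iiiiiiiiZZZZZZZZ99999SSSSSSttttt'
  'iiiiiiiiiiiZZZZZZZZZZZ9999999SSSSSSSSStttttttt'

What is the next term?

iiiiiiiiiiiiiiZZZZZZZZZZZZZZ999999999SSSSSSSSSSSSttttttttttt

Each string has the form i^{3n+2} Z^{3n+2} 9^{2n+1} S^{3n} t^{3n-1} (n = 1, 2, …).
For the next term, n = 4, so the run lengths are 14, 14, 9, 12, 11.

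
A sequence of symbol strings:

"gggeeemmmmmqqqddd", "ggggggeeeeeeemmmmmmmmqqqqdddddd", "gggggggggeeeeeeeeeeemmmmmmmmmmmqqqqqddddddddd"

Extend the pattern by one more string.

ggggggggggggeeeeeeeeeeeeeeemmmmmmmmmmmmmmqqqqqqdddddddddddd

The n-th term is 3n g's then 4n-1 e's then 3n+2 m's then n+2 q's then 3n d's (n = 1, 2, …).
At n = 4 the blocks have lengths 12, 15, 14, 6, 12.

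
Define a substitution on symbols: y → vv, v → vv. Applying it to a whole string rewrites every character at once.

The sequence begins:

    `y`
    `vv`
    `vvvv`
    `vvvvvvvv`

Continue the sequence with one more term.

vvvvvvvvvvvvvvvv

Expanding vvvvvvvv: v→vv, v→vv, v→vv, v→vv, v→vv, v→vv, v→vv, v→vv. Concatenated: vv vv vv vv vv vv vv vv.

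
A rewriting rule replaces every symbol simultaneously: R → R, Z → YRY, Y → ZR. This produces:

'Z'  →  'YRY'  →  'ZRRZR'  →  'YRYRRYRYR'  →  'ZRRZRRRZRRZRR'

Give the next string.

φ(ZRRZRRRZRRZRR) expands symbol-by-symbol to YRY R R YRY R R R YRY R R YRY R R; joining the 13 pieces gives the next term.

YRYRRYRYRRRYRYRRYRYRR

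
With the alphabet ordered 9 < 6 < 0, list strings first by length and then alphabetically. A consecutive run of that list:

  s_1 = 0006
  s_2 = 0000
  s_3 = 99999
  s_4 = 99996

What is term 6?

Advancing 2 positions from 99996 through 99996 → 99990 reaches term 6.

99969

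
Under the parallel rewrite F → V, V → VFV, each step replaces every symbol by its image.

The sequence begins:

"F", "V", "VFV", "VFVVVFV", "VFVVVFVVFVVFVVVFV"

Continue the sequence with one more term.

Applying the rule to each of the 17 symbols of VFVVVFVVFVVFVVVFV gives the pieces VFV V VFV VFV VFV V VFV VFV V VFV VFV V VFV VFV VFV V VFV, which concatenate to the answer.

VFVVVFVVFVVFVVVFVVFVVVFVVFVVVFVVFVVFVVVFV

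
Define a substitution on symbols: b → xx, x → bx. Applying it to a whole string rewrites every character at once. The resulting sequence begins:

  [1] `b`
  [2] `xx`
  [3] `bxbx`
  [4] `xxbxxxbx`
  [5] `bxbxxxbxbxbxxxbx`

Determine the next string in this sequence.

xxbxxxbxbxbxxxbxxxbxxxbxbxbxxxbx

Applying the rule to each of the 16 symbols of bxbxxxbxbxbxxxbx gives the pieces xx bx xx bx bx bx xx bx xx bx xx bx bx bx xx bx, which concatenate to the answer.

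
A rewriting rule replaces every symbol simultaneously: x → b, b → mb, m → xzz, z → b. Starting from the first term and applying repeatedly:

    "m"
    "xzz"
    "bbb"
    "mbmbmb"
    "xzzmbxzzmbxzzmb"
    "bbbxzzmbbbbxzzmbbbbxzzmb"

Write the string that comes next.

Rewriting the 24 symbols of bbbxzzmbbbbxzzmbbbbxzzmb one by one yields mb mb mb b b b xzz mb mb mb mb b b b xzz mb mb mb mb b b b xzz mb; concatenated:

mbmbmbbbbxzzmbmbmbmbbbbxzzmbmbmbmbbbbxzzmb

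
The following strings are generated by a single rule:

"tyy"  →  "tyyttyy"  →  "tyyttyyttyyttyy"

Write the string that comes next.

Every step duplicates the string with 't' between the halves.
Doubling tyyttyyttyyttyy with 't' between the halves:

tyyttyyttyyttyyttyyttyyttyyttyy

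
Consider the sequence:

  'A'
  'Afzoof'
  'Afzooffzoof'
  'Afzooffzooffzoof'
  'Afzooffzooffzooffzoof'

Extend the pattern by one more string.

The strings grow by a fixed suffix fzoof each time.
Applying this once more to Afzooffzooffzooffzoof:

Afzooffzooffzooffzooffzoof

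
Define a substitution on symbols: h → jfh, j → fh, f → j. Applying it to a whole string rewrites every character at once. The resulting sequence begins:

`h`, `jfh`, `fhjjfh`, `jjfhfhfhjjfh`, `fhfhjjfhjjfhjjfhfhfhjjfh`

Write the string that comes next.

jjfhjjfhfhfhjjfhfhfhjjfhfhfhjjfhjjfhjjfhfhfhjjfh

Applying the rule to each of the 24 symbols of fhfhjjfhjjfhjjfhfhfhjjfh gives the pieces j jfh j jfh fh fh j jfh fh fh j jfh fh fh j jfh j jfh j jfh fh fh j jfh, which concatenate to the answer.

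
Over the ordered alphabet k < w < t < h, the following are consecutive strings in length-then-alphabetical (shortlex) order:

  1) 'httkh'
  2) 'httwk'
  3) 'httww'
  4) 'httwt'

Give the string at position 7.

htttw

Advancing 3 positions from httwt through httwt → httwh → htttk reaches term 7.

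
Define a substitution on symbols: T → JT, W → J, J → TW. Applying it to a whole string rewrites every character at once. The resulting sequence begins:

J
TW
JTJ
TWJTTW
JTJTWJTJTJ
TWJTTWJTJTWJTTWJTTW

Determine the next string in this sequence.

Rewriting the 19 symbols of TWJTTWJTJTWJTTWJTTW one by one yields JT J TW JT JT J TW JT TW JT J TW JT JT J TW JT JT J; concatenated:

JTJTWJTJTJTWJTTWJTJTWJTJTJTWJTJTJ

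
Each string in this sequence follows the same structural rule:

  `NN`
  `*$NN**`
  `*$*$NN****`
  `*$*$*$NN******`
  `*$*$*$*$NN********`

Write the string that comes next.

*$*$*$*$*$NN**********

s(k+1) = *$·s(k)·**, so each term gains *$ as a prefix and ** as a suffix.
So the next term is *$·*$*$*$*$NN********·**.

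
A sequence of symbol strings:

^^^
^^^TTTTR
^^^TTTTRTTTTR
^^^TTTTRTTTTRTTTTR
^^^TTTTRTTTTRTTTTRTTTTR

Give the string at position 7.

Each term is the previous one with TTTTR appended.
From ^^^TTTTRTTTTRTTTTRTTTTR, 2 further steps: ^^^TTTTRTTTTRTTTTRTTTTR → ^^^TTTTRTTTTRTTTTRTTTTRTTTTR → (answer).

^^^TTTTRTTTTRTTTTRTTTTRTTTTRTTTTR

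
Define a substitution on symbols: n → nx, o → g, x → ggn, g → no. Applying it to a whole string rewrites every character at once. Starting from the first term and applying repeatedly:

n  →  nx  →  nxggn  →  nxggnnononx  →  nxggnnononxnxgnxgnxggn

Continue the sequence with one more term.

nxggnnononxnxgnxgnxggnnxggnnonxggnnonxggnnononx

Replace each of the 22 characters of nxggnnononxnxgnxgnxggn in place — nx ggn no no nx nx g nx g nx ggn nx ggn no nx ggn no nx ggn no no nx — and concatenate.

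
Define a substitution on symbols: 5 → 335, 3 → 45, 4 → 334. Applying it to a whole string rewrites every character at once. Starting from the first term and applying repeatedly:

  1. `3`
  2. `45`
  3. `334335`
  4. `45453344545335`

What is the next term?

33433533433545453343343353343354545335

Replace each of the 14 characters of 45453344545335 in place — 334 335 334 335 45 45 334 334 335 334 335 45 45 335 — and concatenate.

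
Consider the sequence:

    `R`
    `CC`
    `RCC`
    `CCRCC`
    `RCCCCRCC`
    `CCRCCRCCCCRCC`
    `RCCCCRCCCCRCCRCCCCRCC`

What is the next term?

CCRCCRCCCCRCCRCCCCRCCCCRCCRCCCCRCC

This is a Fibonacci-style word recurrence s(k) = s(k−2)·s(k−1): e.g. R·CC = RCC.
Continuing: CCRCCRCCCCRCC · RCCCCRCCCCRCCRCCCCRCC gives term 8.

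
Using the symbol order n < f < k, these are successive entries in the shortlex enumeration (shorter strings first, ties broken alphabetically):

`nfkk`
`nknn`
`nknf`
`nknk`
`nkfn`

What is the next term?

nkff

The successor of nkfn increments the rightmost position that isn't already k and resets every position after it to n.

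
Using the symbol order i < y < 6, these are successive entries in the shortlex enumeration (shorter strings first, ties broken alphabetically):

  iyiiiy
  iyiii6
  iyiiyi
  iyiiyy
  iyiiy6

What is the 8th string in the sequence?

iyii66

Stepping forward 3 times from iyiiy6: iyiiy6 → iyii6i → iyii6y, then the target.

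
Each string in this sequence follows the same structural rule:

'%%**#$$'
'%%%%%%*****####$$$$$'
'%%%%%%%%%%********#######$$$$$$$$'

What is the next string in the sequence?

%%%%%%%%%%%%%%***********##########$$$$$$$$$$$

Reading off run lengths: % runs 2, 6, 10; * runs 2, 5, 8; # runs 1, 4, 7; $ runs 2, 5, 8 — each is linear in n (n = 1, 2, …).
Setting n = 4 gives 14, 11, 10, 11 characters in each block.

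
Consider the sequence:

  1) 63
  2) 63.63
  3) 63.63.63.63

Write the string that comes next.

63.63.63.63.63.63.63.63

Each string is two copies of the previous one joined by '.'.
So the next term is two copies of 63.63.63.63 with '.' between the halves.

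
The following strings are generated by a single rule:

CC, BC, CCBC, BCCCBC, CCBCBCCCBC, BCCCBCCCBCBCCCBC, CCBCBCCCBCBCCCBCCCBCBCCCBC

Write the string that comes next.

BCCCBCCCBCBCCCBCCCBCBCCCBCBCCCBCCCBCBCCCBC

From term 3 onward, concatenate the second-to-last term with the last: CC·BC = CCBC, BC·CCBC = BCCCBC, …
Continuing: BCCCBCCCBCBCCCBC · CCBCBCCCBCBCCCBCCCBCBCCCBC gives term 8.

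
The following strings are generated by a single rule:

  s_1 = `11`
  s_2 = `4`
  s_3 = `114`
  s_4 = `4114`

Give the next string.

1144114

Each term (from the third on) is the two preceding terms concatenated in order: term 3 = 11·4 = 114.
Continuing: 114 · 4114 gives term 5.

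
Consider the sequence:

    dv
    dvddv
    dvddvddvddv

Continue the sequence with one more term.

Every step duplicates the string with 'd' between the halves.
Doubling dvddvddvddv with 'd' between the halves:

dvddvddvddvddvddvddvddv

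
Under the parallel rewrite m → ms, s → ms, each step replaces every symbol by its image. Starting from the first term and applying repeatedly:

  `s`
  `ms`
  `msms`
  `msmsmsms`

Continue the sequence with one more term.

msmsmsmsmsmsmsms

Expanding msmsmsms: m→ms, s→ms, m→ms, s→ms, m→ms, s→ms, m→ms, s→ms. Concatenated: ms ms ms ms ms ms ms ms.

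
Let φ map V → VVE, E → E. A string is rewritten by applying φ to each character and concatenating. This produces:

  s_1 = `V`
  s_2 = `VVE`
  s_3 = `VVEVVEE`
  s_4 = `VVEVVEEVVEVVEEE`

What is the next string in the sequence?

VVEVVEEVVEVVEEEVVEVVEEVVEVVEEEE

Applying the rule to each of the 15 symbols of VVEVVEEVVEVVEEE gives the pieces VVE VVE E VVE VVE E E VVE VVE E VVE VVE E E E, which concatenate to the answer.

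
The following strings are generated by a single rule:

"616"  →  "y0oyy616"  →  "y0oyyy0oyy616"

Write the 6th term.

y0oyyy0oyyy0oyyy0oyyy0oyy616

Each term is the previous one with y0oyy prepended.
From y0oyyy0oyy616, 3 further steps: y0oyyy0oyy616 → y0oyyy0oyyy0oyy616 → y0oyyy0oyyy0oyyy0oyy616 → (answer).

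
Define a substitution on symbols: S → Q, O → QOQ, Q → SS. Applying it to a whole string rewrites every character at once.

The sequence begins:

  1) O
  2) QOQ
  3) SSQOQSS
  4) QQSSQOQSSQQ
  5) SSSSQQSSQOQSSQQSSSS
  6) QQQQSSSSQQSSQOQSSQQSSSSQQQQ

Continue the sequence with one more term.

φ(QQQQSSSSQQSSQOQSSQQSSSSQQQQ) expands symbol-by-symbol to SS SS SS SS Q Q Q Q SS SS Q Q SS QOQ SS Q Q SS SS Q Q Q Q SS SS SS SS; joining the 27 pieces gives the next term.

SSSSSSSSQQQQSSSSQQSSQOQSSQQSSSSQQQQSSSSSSSS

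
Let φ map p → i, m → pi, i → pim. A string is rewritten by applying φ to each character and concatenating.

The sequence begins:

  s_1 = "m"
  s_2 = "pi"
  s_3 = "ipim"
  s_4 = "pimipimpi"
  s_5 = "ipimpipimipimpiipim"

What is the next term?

pimipimpiipimipimpipimipimpiipimpimipimpi

Replace each of the 19 characters of ipimpipimipimpiipim in place — pim i pim pi i pim i pim pi pim i pim pi i pim pim i pim pi — and concatenate.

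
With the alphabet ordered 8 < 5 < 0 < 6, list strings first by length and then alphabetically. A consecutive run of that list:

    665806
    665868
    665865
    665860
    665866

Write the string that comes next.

665588

Find the rightmost character of 665866 below 6, bump it to the next letter, and reset everything to its right to 8.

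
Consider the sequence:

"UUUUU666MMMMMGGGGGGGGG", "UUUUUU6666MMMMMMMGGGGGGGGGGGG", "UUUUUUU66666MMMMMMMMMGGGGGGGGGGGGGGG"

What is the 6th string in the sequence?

UUUUUUUUUU66666666MMMMMMMMMMMMMMMGGGGGGGGGGGGGGGGGGGGGGGG

Each string has the form U^{n+2} 6^{n} M^{2n-1} G^{3n}, where the shown terms are n = 3, 4, 5.
At n = 8 the blocks have lengths 10, 8, 15, 24.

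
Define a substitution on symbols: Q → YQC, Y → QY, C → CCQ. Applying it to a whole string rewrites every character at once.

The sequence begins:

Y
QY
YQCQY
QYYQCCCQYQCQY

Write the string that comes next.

φ(QYYQCCCQYQCQY) expands symbol-by-symbol to YQC QY QY YQC CCQ CCQ CCQ YQC QY YQC CCQ YQC QY; joining the 13 pieces gives the next term.

YQCQYQYYQCCCQCCQCCQYQCQYYQCCCQYQCQY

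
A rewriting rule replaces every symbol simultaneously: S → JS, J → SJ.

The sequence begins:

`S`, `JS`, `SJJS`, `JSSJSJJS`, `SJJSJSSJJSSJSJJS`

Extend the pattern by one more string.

JSSJSJJSSJJSJSSJSJJSJSSJJSSJSJJS

Applying the rule to each of the 16 symbols of SJJSJSSJJSSJSJJS gives the pieces JS SJ SJ JS SJ JS JS SJ SJ JS JS SJ JS SJ SJ JS, which concatenate to the answer.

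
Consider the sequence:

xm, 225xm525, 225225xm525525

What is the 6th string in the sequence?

Each term wraps the previous one in 225 on the left and 525 on the right.
From 225225xm525525, 3 further steps: 225225xm525525 → 225225225xm525525525 → 225225225225xm525525525525 → (answer).

225225225225225xm525525525525525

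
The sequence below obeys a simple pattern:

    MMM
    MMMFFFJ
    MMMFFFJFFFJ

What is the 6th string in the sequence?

MMMFFFJFFFJFFFJFFFJFFFJ

The strings grow by a fixed suffix FFFJ each time.
From MMMFFFJFFFJ, 3 further steps: MMMFFFJFFFJ → MMMFFFJFFFJFFFJ → MMMFFFJFFFJFFFJFFFJ → (answer).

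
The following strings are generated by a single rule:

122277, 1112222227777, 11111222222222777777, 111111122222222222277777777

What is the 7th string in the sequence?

111111111111122222222222222222222277777777777777

Each string has the form 1^{2n-1} 2^{3n} 7^{2n} (n = 1, 2, …).
At n = 7 the blocks have lengths 13, 21, 14.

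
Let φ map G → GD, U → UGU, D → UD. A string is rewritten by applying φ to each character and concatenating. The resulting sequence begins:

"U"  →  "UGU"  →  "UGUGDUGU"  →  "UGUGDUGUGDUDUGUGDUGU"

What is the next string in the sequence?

UGUGDUGUGDUDUGUGDUGUGDUDUGUUDUGUGDUGUGDUDUGUGDUGU

Applying the rule to each of the 20 symbols of UGUGDUGUGDUDUGUGDUGU gives the pieces UGU GD UGU GD UD UGU GD UGU GD UD UGU UD UGU GD UGU GD UD UGU GD UGU, which concatenate to the answer.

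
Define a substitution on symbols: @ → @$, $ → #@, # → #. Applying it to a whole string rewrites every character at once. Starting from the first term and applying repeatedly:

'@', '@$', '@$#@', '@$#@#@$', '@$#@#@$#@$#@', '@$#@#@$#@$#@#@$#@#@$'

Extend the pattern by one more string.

Applying the rule to each of the 20 symbols of @$#@#@$#@$#@#@$#@#@$ gives the pieces @$ #@ # @$ # @$ #@ # @$ #@ # @$ # @$ #@ # @$ # @$ #@, which concatenate to the answer.

@$#@#@$#@$#@#@$#@#@$#@$#@#@$#@$#@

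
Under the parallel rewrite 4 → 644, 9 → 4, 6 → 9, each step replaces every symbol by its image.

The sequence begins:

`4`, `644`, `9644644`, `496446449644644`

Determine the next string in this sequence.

Rewriting the 15 symbols of 496446449644644 one by one yields 644 4 9 644 644 9 644 644 4 9 644 644 9 644 644; concatenated:

644496446449644644496446449644644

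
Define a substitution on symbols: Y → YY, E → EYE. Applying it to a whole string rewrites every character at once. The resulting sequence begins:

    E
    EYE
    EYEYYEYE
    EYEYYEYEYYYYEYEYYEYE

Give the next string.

EYEYYEYEYYYYEYEYYEYEYYYYYYYYEYEYYEYEYYYYEYEYYEYE

φ(EYEYYEYEYYYYEYEYYEYE) expands symbol-by-symbol to EYE YY EYE YY YY EYE YY EYE YY YY YY YY EYE YY EYE YY YY EYE YY EYE; joining the 20 pieces gives the next term.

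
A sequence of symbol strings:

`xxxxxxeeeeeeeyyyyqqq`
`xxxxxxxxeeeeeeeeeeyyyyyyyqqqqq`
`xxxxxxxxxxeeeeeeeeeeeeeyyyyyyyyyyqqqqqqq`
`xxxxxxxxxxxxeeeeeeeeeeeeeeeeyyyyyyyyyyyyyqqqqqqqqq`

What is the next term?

xxxxxxxxxxxxxxeeeeeeeeeeeeeeeeeeeyyyyyyyyyyyyyyyyqqqqqqqqqqq

Reading off run lengths: x runs 6, 8, 10, 12; e runs 7, 10, 13, 16; y runs 4, 7, 10, 13; q runs 3, 5, 7, 9 — each is linear in n, where the shown terms are n = 2, 3, 4, 5.
Setting n = 6 gives 14, 19, 16, 11 characters in each block.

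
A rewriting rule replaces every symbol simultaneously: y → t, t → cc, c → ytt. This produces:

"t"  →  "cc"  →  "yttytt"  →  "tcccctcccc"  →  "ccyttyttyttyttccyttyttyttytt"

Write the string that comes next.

yttytttcccctcccctcccctccccyttytttcccctcccctcccctcccc

φ(ccyttyttyttyttccyttyttyttytt) expands symbol-by-symbol to ytt ytt t cc cc t cc cc t cc cc t cc cc ytt ytt t cc cc t cc cc t cc cc t cc cc; joining the 28 pieces gives the next term.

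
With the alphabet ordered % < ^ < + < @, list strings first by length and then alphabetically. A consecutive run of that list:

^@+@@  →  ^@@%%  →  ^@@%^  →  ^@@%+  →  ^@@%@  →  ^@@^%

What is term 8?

^@@^+

Advancing 2 positions from ^@@^% through ^@@^% → ^@@^^ reaches term 8.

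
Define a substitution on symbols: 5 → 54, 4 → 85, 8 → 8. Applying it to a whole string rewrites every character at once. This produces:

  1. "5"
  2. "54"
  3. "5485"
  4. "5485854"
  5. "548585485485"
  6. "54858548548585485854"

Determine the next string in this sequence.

Rewriting the 20 symbols of 54858548548585485854 one by one yields 54 85 8 54 8 54 85 8 54 85 8 54 8 54 85 8 54 8 54 85; concatenated:

548585485485854858548548585485485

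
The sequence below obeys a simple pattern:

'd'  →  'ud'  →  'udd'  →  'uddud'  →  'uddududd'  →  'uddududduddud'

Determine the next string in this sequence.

uddududduddududdududd

Each term (from the third on) is the previous term followed by the one before it: term 3 = ud·d = udd.
Continuing: uddududduddud · uddududd gives term 7.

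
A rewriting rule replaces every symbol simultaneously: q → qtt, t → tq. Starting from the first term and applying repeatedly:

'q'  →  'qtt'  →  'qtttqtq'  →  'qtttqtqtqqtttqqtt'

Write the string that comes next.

qtttqtqtqqtttqqtttqqttqtttqtqtqqttqtttqtq

Applying the rule to each of the 17 symbols of qtttqtqtqqtttqqtt gives the pieces qtt tq tq tq qtt tq qtt tq qtt qtt tq tq tq qtt qtt tq tq, which concatenate to the answer.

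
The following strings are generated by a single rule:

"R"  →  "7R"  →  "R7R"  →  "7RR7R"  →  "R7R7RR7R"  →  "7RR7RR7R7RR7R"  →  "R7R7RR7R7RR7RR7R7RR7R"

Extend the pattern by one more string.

Each term (from the third on) is the two preceding terms concatenated in order: term 3 = R·7R = R7R.
So term 8 is 7RR7RR7R7RR7R·R7R7RR7R7RR7RR7R7RR7R.

7RR7RR7R7RR7RR7R7RR7R7RR7RR7R7RR7R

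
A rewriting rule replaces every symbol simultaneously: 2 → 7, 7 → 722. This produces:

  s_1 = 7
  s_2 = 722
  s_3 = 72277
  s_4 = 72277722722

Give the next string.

Expanding 72277722722: 7→722, 2→7, 2→7, 7→722, 7→722, 7→722, 2→7, 2→7, 7→722, 2→7, 2→7. Concatenated: 722 7 7 722 722 722 7 7 722 7 7.

722777227227227772277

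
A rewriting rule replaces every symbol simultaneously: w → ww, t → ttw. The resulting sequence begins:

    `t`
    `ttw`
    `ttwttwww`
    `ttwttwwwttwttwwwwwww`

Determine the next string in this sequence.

Replace each of the 20 characters of ttwttwwwttwttwwwwwww in place — ttw ttw ww ttw ttw ww ww ww ttw ttw ww ttw ttw ww ww ww ww ww ww ww — and concatenate.

ttwttwwwttwttwwwwwwwttwttwwwttwttwwwwwwwwwwwwwww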